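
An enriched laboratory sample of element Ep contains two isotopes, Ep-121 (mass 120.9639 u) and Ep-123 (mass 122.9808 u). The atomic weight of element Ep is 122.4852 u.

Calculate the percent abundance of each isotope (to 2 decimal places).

With x = fraction of Ep-121 (so Ep-123 is 1 − x):
120.9639·x + 122.9808·(1 − x) = 122.4852
(120.9639 − 122.9808)·x = 122.4852 − 122.9808
x = -0.4956 / -2.0169 = 0.24572 → 24.57% Ep-121, 75.43% Ep-123.

Ep-121: 24.57%, Ep-123: 75.43%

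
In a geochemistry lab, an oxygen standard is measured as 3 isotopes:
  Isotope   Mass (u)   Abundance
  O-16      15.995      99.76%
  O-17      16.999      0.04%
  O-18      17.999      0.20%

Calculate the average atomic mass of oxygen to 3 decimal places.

Weight each isotope mass by its fractional abundance: 0.9976 × 15.995 + 0.0004 × 16.999 + 0.0020 × 17.999
= 15.9566 + 0.0068 + 0.0360 = 15.9994 u

15.999 u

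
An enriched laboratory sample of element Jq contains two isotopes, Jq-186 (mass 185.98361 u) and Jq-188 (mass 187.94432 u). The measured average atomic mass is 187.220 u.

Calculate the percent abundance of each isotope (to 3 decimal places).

Jq-186: 36.942%, Jq-188: 63.058%

Writing the weighted mean with unknown fraction x of Jq-186:
185.98361·x + 187.94432·(1 − x) = 187.220
(185.98361 − 187.94432)·x = 187.220 − 187.94432
x = -0.72432 / -1.96071 = 0.36942 → 36.942% Jq-186, 63.058% Jq-188.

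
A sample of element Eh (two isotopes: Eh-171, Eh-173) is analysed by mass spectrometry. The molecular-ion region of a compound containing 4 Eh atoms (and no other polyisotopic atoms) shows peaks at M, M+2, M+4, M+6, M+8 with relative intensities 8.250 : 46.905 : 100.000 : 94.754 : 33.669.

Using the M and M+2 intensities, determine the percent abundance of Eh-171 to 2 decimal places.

41.30%

Let p = fractional abundance of Eh-171. I(M+2)/I(M) = [C(4,1)·p^3·(1−p)] / p^4 = 4·(1−p)/p = 46.905/8.250 = 5.6855
(1−p)/p = 5.6855/4 = 1.4214  ⇒  p = 1/(1 + 1.4214) = 0.4130
Eh-171: 41.30%, Eh-173: 58.70%.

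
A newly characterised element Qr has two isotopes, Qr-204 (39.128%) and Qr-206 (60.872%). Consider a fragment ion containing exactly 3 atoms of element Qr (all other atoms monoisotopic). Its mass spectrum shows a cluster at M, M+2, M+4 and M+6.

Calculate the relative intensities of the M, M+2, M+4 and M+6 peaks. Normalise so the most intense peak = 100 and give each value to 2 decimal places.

Each Qr atom is independently Qr-204 (p = 0.39128) or Qr-206 (q = 0.60872); the cluster is the binomial expansion (p + q)^3.
P(M) = 0.39128^3 = 0.059905
P(M+2) = 3 × 0.39128^2 × 0.60872^1 = 0.279585
P(M+4) = 3 × 0.39128^1 × 0.60872^2 = 0.434955
P(M+6) = 0.60872^3 = 0.225555
The M+4 peak is largest (0.434955); scaling to 100 gives 13.77 : 64.28 : 100.00 : 51.86.

13.77 : 64.28 : 100.00 : 51.86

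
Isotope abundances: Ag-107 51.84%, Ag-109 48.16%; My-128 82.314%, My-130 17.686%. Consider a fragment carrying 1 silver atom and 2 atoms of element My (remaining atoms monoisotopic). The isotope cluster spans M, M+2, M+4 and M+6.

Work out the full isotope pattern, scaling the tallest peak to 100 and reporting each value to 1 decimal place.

Silver pattern (n=1): 0.5184 : 0.4816
Element My pattern (n=2): 0.67755946 : 0.29116108 : 0.03127946
Convolve the two distributions (both contribute in 2-u steps):
  M: 0.5184×0.67755946 = 0.351247
  M+2: 0.5184×0.29116108 + 0.4816×0.67755946 = 0.477251
  M+4: 0.5184×0.03127946 + 0.4816×0.29116108 = 0.156438
  M+6: 0.4816×0.03127946 = 0.015064
Scale to base peak (0.477251) = 100: 73.6 : 100.0 : 32.8 : 3.2

73.6 : 100.0 : 32.8 : 3.2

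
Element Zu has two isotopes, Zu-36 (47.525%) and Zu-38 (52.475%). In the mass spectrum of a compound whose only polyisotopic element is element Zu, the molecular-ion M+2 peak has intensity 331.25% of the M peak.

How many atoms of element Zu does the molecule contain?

3

For n independent Zu atoms, I(M+2)/I(M) = n · (abundance Zu-38) / (abundance Zu-36) = n · 0.52475/0.47525.
n = 3.3125 × 0.47525/0.52475 = 3.00 ≈ 3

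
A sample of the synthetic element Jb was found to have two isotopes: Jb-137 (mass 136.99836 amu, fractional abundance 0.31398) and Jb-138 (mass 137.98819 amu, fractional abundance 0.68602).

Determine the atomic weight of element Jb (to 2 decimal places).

The abundance-weighted mean is 0.31398 × 136.99836 + 0.68602 × 137.98819
= 43.014745 + 94.662658 = 137.677403 amu

137.68 amu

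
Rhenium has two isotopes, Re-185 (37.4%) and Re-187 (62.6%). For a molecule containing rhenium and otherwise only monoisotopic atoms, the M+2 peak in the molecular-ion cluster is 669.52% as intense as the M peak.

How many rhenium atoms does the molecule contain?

4

The M+2/M ratio from n Re atoms is n · q/p = n · 0.626/0.374.
n = 6.6952 × 0.374/0.626 = 4.00 ≈ 4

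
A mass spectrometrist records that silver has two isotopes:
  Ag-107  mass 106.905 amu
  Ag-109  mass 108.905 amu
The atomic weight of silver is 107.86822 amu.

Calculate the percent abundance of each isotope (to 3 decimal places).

Ag-107: 51.839%, Ag-109: 48.161%

With x = fraction of Ag-107 (so Ag-109 is 1 − x):
106.905·x + 108.905·(1 − x) = 107.86822
(106.905 − 108.905)·x = 107.86822 − 108.905
x = -1.03678 / -2.000 = 0.51839 → 51.839% Ag-107, 48.161% Ag-109.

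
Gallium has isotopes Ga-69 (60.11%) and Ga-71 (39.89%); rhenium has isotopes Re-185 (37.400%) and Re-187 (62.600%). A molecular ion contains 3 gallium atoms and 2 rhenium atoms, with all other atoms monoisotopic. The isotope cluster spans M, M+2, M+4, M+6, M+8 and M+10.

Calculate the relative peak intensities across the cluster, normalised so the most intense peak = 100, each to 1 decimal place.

Gallium pattern (n=3): 0.21719018 : 0.43239309 : 0.28694328 : 0.06347345
Rhenium pattern (n=2): 0.139876 : 0.468248 : 0.391876
Convolve the two distributions (both contribute in 2-u steps):
  M: 0.21719018×0.139876 = 0.030380
  M+2: 0.21719018×0.468248 + 0.43239309×0.139876 = 0.162180
  M+4: 0.21719018×0.391876 + 0.43239309×0.468248 + 0.28694328×0.139876 = 0.327715
  M+6: 0.43239309×0.391876 + 0.28694328×0.468248 + 0.06347345×0.139876 = 0.312684
  M+8: 0.28694328×0.391876 + 0.06347345×0.468248 = 0.142168
  M+10: 0.06347345×0.391876 = 0.024874
Scale to base peak (0.327715) = 100: 9.3 : 49.5 : 100.0 : 95.4 : 43.4 : 7.6

9.3 : 49.5 : 100.0 : 95.4 : 43.4 : 7.6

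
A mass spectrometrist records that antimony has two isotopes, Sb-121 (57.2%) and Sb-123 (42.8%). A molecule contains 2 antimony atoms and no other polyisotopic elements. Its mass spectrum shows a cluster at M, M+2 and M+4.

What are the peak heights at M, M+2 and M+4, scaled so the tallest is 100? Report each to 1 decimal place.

Expanding (0.572 + 0.428)^2:
P(M) = 0.572^2 = 0.327184
P(M+2) = 2 × 0.572^1 × 0.428^1 = 0.489632
P(M+4) = 0.428^2 = 0.183184
The M+2 peak is largest (0.489632); scaling to 100 gives 66.8 : 100.0 : 37.4.

66.8 : 100.0 : 37.4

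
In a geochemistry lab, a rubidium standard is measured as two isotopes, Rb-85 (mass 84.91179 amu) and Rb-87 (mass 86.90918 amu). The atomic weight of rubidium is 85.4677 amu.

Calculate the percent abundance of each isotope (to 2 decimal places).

Let x be the fractional abundance of Rb-85; then Rb-87 has abundance 1 − x.
84.91179·x + 86.90918·(1 − x) = 85.4677
(84.91179 − 86.90918)·x = 85.4677 − 86.90918
x = -1.44148 / -1.99739 = 0.72168 → 72.17% Rb-85, 27.83% Rb-87.

Rb-85: 72.17%, Rb-87: 27.83%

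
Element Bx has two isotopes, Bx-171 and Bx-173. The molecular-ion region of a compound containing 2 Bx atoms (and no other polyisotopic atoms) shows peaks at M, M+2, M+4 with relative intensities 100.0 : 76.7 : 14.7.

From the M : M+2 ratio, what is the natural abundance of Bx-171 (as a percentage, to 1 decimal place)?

72.3%

Write p for the Bx-171 fraction. I(M+2)/I(M) = [C(2,1)·p^1·(1−p)] / p^2 = 2·(1−p)/p = 76.7/100.0 = 0.7670
(1−p)/p = 0.7670/2 = 0.3835  ⇒  p = 1/(1 + 0.3835) = 0.7228
Bx-171: 72.3%, Bx-173: 27.7%.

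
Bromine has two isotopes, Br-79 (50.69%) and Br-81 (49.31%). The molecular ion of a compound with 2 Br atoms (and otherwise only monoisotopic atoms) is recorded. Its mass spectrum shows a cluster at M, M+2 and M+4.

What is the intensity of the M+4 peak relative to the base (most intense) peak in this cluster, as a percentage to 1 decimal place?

48.6%

Term probabilities: M 0.2569, M+2 0.4999, M+4 0.2431. Base peak = M+2.
P(M+2) = C(2,1) × 0.5069^1 × 0.4931^1 = 2 × 0.5069 × 0.4931 = 0.499905 (base)
P(M+4) = C(2,2) × 0.5069^0 × 0.4931^2 = 1 × 1.0000 × 0.24314761 = 0.243148
Relative intensity = 0.243148 / 0.499905 × 100 = 48.6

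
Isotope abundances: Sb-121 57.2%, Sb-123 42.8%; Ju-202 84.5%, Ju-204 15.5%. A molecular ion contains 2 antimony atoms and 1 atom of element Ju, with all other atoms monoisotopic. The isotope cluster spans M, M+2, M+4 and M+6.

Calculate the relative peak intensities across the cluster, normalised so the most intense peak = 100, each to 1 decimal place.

59.5 : 100.0 : 49.7 : 6.1

Antimony pattern (n=2): 0.327184 : 0.489632 : 0.183184
Element Ju pattern (n=1): 0.8450 : 0.1550
Convolve the two distributions (both contribute in 2-u steps):
  M: 0.327184×0.8450 = 0.276470
  M+2: 0.327184×0.1550 + 0.489632×0.8450 = 0.464453
  M+4: 0.489632×0.1550 + 0.183184×0.8450 = 0.230683
  M+6: 0.183184×0.1550 = 0.028394
Scale to base peak (0.464453) = 100: 59.5 : 100.0 : 49.7 : 6.1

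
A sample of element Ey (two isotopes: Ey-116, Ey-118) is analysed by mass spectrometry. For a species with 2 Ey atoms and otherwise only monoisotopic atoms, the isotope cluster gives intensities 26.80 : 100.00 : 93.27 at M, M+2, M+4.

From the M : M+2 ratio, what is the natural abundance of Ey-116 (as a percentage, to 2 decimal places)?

34.90%

Let p = fractional abundance of Ey-116. I(M+2)/I(M) = [C(2,1)·p^1·(1−p)] / p^2 = 2·(1−p)/p = 100.00/26.80 = 3.7313
(1−p)/p = 3.7313/2 = 1.8657  ⇒  p = 1/(1 + 1.8657) = 0.3490
Ey-116: 34.90%, Ey-118: 65.10%.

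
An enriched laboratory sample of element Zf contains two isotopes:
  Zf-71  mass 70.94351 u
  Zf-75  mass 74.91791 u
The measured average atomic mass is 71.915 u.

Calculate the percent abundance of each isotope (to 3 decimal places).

Zf-71: 75.556%, Zf-75: 24.444%

Let x be the fractional abundance of Zf-71; then Zf-75 has abundance 1 − x.
70.94351·x + 74.91791·(1 − x) = 71.915
(70.94351 − 74.91791)·x = 71.915 − 74.91791
x = -3.00291 / -3.97440 = 0.75556 → 75.556% Zf-71, 24.444% Zf-75.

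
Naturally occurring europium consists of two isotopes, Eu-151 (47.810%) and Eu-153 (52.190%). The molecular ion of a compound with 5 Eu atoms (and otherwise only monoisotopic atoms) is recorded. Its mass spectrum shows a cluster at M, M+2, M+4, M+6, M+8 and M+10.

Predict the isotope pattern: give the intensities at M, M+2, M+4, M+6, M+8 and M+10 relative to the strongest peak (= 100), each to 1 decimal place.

The 5 Eu atoms are independent, so intensities follow the terms of (0.47810 + 0.52190)^5.
P(M) = 0.47810^5 = 0.024980
P(M+2) = 5 × 0.47810^4 × 0.52190^1 = 0.136343
P(M+4) = 10 × 0.47810^3 × 0.52190^2 = 0.297667
P(M+6) = 10 × 0.47810^2 × 0.52190^3 = 0.324937
P(M+8) = 5 × 0.47810^1 × 0.52190^4 = 0.177353
P(M+10) = 0.52190^5 = 0.038720
The M+6 peak is largest (0.324937); scaling to 100 gives 7.7 : 42.0 : 91.6 : 100.0 : 54.6 : 11.9.

7.7 : 42.0 : 91.6 : 100.0 : 54.6 : 11.9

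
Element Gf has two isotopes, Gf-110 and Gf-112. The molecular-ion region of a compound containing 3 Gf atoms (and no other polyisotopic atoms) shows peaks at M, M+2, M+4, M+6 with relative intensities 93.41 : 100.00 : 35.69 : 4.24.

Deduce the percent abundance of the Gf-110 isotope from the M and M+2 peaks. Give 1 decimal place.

73.7%

Write p for the Gf-110 fraction. I(M+2)/I(M) = [C(3,1)·p^2·(1−p)] / p^3 = 3·(1−p)/p = 100.00/93.41 = 1.0705
(1−p)/p = 1.0705/3 = 0.3568  ⇒  p = 1/(1 + 0.3568) = 0.7370
Gf-110: 73.7%, Gf-112: 26.3%.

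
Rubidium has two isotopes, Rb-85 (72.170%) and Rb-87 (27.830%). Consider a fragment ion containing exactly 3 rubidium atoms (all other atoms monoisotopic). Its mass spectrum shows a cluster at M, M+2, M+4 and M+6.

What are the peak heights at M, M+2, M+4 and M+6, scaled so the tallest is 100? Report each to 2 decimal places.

The 3 Rb atoms are independent, so intensities follow the terms of (0.72170 + 0.27830)^3.
P(M) = 0.72170^3 = 0.375898
P(M+2) = 3 × 0.72170^2 × 0.27830^1 = 0.434858
P(M+4) = 3 × 0.72170^1 × 0.27830^2 = 0.167689
P(M+6) = 0.27830^3 = 0.021555
The M+2 peak is largest (0.434858); scaling to 100 gives 86.44 : 100.00 : 38.56 : 4.96.

86.44 : 100.00 : 38.56 : 4.96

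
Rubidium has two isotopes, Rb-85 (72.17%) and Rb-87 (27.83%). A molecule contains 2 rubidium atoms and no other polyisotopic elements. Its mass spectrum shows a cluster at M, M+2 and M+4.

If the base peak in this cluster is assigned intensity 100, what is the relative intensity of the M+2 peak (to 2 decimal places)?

77.12

(0.7217 + 0.2783)^2 gives M 0.5209, M+2 0.4017, M+4 0.0775; the largest is M.
P(M) = C(2,0) × 0.7217^2 × 0.2783^0 = 1 × 0.52085089 × 1.0000 = 0.520851 (base)
P(M+2) = C(2,1) × 0.7217^1 × 0.2783^1 = 2 × 0.7217 × 0.2783 = 0.401698
Relative intensity = 0.401698 / 0.520851 × 100 = 77.12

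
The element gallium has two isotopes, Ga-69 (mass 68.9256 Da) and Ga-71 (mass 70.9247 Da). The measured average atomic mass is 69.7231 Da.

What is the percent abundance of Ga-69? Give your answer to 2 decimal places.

Let x be the fractional abundance of Ga-69; then Ga-71 has abundance 1 − x.
68.9256·x + 70.9247·(1 − x) = 69.7231
(68.9256 − 70.9247)·x = 69.7231 − 70.9247
x = -1.2016 / -1.9991 = 0.60107 → 60.11% Ga-69, 39.89% Ga-71.

60.11%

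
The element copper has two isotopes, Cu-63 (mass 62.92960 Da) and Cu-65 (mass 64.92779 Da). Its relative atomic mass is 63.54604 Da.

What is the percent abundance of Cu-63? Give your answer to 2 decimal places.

69.15%

With x = fraction of Cu-63 (so Cu-65 is 1 − x):
62.92960·x + 64.92779·(1 − x) = 63.54604
(62.92960 − 64.92779)·x = 63.54604 − 64.92779
x = -1.38175 / -1.99819 = 0.69150 → 69.15% Cu-63, 30.85% Cu-65.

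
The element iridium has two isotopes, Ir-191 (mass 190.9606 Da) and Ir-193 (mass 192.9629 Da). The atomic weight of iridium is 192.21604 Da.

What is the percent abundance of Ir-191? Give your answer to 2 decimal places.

37.30%

Writing the weighted mean with unknown fraction x of Ir-191:
190.9606·x + 192.9629·(1 − x) = 192.21604
(190.9606 − 192.9629)·x = 192.21604 − 192.9629
x = -0.74686 / -2.0023 = 0.37300 → 37.30% Ir-191, 62.70% Ir-193.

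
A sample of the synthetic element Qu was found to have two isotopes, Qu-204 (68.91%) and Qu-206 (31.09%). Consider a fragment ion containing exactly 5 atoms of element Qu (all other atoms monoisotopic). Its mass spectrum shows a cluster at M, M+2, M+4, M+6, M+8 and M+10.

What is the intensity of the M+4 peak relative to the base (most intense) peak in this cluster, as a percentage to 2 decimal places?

90.23%

Term probabilities: M 0.1554, M+2 0.3505, M+4 0.3163, M+6 0.1427, M+8 0.0322, M+10 0.0029. Base peak = M+2.
P(M+2) = C(5,1) × 0.6891^4 × 0.3109^1 = 5 × 0.22549089 × 0.3109 = 0.350526 (base)
P(M+4) = C(5,2) × 0.6891^3 × 0.3109^2 = 10 × 0.32722521 × 0.09665881 = 0.316292
Relative intensity = 0.316292 / 0.350526 × 100 = 90.23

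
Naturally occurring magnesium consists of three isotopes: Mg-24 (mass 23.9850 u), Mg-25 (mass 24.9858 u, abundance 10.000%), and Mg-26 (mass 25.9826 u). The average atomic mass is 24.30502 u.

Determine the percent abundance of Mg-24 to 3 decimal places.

78.990%

Let x and y be the fractions of Mg-24 and Mg-26. Then x + y = 1 − 0.10000 = 0.90000 and 23.9850x + 25.9826y = 24.30502 − 0.10000×24.9858 = 21.80644.
Substituting: 23.9850x + 25.9826(0.90000 − x) = 21.80644
(23.9850 − 25.9826)x = -1.5779  ⇒  x = 0.78990, y = 0.11010
Mg-24: 78.990%, Mg-26: 11.010%.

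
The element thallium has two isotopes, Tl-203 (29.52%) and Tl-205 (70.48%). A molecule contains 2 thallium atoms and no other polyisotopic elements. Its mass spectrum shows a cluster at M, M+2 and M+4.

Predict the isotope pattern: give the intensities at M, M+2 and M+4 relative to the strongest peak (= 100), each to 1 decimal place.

17.5 : 83.8 : 100.0

The 2 Tl atoms are independent, so intensities follow the terms of (0.2952 + 0.7048)^2.
P(M) = 0.2952^2 = 0.087143
P(M+2) = 2 × 0.2952^1 × 0.7048^1 = 0.416114
P(M+4) = 0.7048^2 = 0.496743
The M+4 peak is largest (0.496743); scaling to 100 gives 17.5 : 83.8 : 100.0.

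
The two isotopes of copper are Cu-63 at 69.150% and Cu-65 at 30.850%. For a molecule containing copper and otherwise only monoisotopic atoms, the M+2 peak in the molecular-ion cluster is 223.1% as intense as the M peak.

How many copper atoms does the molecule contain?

5

The M+2/M ratio from n Cu atoms is n · q/p = n · 0.30850/0.69150.
n = 2.231 × 0.69150/0.30850 = 5.00 ≈ 5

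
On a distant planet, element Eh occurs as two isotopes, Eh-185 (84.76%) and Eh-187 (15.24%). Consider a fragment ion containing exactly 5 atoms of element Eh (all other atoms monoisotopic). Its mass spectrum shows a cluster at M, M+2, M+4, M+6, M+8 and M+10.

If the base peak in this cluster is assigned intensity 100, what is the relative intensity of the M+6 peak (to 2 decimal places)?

Binomial terms of (0.8476 + 0.1524)^5: M 0.4375, M+2 0.3933, M+4 0.1414, M+6 0.0254, M+8 0.0023, M+10 0.0001 → M is the base peak.
P(M) = C(5,0) × 0.8476^5 × 0.1524^0 = 1 × 0.43747651 × 1.0000 = 0.437477 (base)
P(M+6) = C(5,3) × 0.8476^2 × 0.1524^3 = 10 × 0.71842576 × 0.00353961 = 0.025429
Relative intensity = 0.025429 / 0.437477 × 100 = 5.81

5.81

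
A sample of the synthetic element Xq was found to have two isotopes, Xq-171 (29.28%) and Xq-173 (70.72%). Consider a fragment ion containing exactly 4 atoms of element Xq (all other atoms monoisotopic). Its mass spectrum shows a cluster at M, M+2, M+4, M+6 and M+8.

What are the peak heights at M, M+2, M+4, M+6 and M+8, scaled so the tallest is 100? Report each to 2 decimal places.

The 4 Xq atoms are independent, so intensities follow the terms of (0.2928 + 0.7072)^4.
P(M) = 0.2928^4 = 0.007350
P(M+2) = 4 × 0.2928^3 × 0.7072^1 = 0.071009
P(M+4) = 6 × 0.2928^2 × 0.7072^2 = 0.257263
P(M+6) = 4 × 0.2928^1 × 0.7072^3 = 0.414246
P(M+8) = 0.7072^4 = 0.250132
The M+6 peak is largest (0.414246); scaling to 100 gives 1.77 : 17.14 : 62.10 : 100.00 : 60.38.

1.77 : 17.14 : 62.10 : 100.00 : 60.38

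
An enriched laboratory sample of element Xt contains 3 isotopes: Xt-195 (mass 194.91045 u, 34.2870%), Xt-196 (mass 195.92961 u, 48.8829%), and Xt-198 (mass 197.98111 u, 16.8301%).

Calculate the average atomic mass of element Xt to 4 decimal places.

195.9254 u

Weight each isotope mass by its fractional abundance: 0.342870 × 194.91045 + 0.488829 × 195.92961 + 0.168301 × 197.98111
= 66.828946 + 95.776075 + 33.320419 = 195.925440 u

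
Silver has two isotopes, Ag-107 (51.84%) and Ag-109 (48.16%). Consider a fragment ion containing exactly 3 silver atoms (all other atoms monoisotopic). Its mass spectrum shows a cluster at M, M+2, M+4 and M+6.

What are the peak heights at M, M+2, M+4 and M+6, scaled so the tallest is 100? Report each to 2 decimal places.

Expanding (0.5184 + 0.4816)^3:
P(M) = 0.5184^3 = 0.139314
P(M+2) = 3 × 0.5184^2 × 0.4816^1 = 0.388273
P(M+4) = 3 × 0.5184^1 × 0.4816^2 = 0.360711
P(M+6) = 0.4816^3 = 0.111702
The M+2 peak is largest (0.388273); scaling to 100 gives 35.88 : 100.00 : 92.90 : 28.77.

35.88 : 100.00 : 92.90 : 28.77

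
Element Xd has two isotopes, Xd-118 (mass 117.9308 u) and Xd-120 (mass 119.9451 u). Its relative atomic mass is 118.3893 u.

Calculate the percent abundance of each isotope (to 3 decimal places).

Writing the weighted mean with unknown fraction x of Xd-118:
117.9308·x + 119.9451·(1 − x) = 118.3893
(117.9308 − 119.9451)·x = 118.3893 − 119.9451
x = -1.5558 / -2.0143 = 0.77238 → 77.238% Xd-118, 22.762% Xd-120.

Xd-118: 77.238%, Xd-120: 22.762%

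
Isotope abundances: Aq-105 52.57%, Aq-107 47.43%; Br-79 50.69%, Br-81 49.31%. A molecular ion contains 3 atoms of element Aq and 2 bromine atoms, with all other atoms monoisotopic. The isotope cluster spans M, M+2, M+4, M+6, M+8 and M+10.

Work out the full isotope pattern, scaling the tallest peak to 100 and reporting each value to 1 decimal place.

Element Aq pattern (n=3): 0.14528271 : 0.39323334 : 0.35478519 : 0.10669876
Bromine pattern (n=2): 0.25694761 : 0.49990478 : 0.24314761
Convolve the two distributions (both contribute in 2-u steps):
  M: 0.14528271×0.25694761 = 0.037330
  M+2: 0.14528271×0.49990478 + 0.39323334×0.25694761 = 0.173668
  M+4: 0.14528271×0.24314761 + 0.39323334×0.49990478 + 0.35478519×0.25694761 = 0.323066
  M+6: 0.39323334×0.24314761 + 0.35478519×0.49990478 + 0.10669876×0.25694761 = 0.300389
  M+8: 0.35478519×0.24314761 + 0.10669876×0.49990478 = 0.139604
  M+10: 0.10669876×0.24314761 = 0.025944
Scale to base peak (0.323066) = 100: 11.6 : 53.8 : 100.0 : 93.0 : 43.2 : 8.0

11.6 : 53.8 : 100.0 : 93.0 : 43.2 : 8.0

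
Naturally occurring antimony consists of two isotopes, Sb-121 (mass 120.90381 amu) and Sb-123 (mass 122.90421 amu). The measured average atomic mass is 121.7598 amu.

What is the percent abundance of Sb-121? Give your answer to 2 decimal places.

57.21%

Writing the weighted mean with unknown fraction x of Sb-121:
120.90381·x + 122.90421·(1 − x) = 121.7598
(120.90381 − 122.90421)·x = 121.7598 − 122.90421
x = -1.14441 / -2.00040 = 0.57209 → 57.21% Sb-121, 42.79% Sb-123.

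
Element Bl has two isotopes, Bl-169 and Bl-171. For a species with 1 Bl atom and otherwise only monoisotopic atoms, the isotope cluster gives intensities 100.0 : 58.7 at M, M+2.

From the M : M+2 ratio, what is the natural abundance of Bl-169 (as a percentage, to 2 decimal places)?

63.01%

Let p = fractional abundance of Bl-169. I(M+2)/I(M) = [C(1,1)·p^0·(1−p)] / p^1 = 1·(1−p)/p = 58.7/100.0 = 0.5870
(1−p)/p = 0.5870/1 = 0.5870  ⇒  p = 1/(1 + 0.5870) = 0.6301
Bl-169: 63.01%, Bl-171: 36.99%.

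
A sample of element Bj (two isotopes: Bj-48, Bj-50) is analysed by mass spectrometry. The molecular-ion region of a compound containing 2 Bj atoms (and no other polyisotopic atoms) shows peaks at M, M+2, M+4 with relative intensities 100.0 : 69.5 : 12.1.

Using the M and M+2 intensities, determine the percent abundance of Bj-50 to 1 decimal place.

Write p for the Bj-48 fraction. I(M+2)/I(M) = [C(2,1)·p^1·(1−p)] / p^2 = 2·(1−p)/p = 69.5/100.0 = 0.6950
(1−p)/p = 0.6950/2 = 0.3475  ⇒  p = 1/(1 + 0.3475) = 0.7421
Bj-48: 74.2%, Bj-50: 25.8%.

25.8%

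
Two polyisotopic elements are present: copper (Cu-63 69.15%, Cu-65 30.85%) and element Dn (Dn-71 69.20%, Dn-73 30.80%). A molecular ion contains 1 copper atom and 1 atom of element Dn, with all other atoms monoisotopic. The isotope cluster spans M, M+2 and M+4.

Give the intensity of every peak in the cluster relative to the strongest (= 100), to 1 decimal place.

Copper pattern (n=1): 0.6915 : 0.3085
Element Dn pattern (n=1): 0.6920 : 0.3080
Convolve the two distributions (both contribute in 2-u steps):
  M: 0.6915×0.6920 = 0.478518
  M+2: 0.6915×0.3080 + 0.3085×0.6920 = 0.426464
  M+4: 0.3085×0.3080 = 0.095018
Scale to base peak (0.478518) = 100: 100.0 : 89.1 : 19.9

100.0 : 89.1 : 19.9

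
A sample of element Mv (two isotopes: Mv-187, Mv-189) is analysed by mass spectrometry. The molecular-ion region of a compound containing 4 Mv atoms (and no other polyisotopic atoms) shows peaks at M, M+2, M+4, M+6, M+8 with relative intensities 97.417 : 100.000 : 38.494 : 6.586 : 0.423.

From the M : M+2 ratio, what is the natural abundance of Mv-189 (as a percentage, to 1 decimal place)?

20.4%

If p is the fraction of Mv that is Mv-187, then I(M+2)/I(M) = [C(4,1)·p^3·(1−p)] / p^4 = 4·(1−p)/p = 100.000/97.417 = 1.0265
(1−p)/p = 1.0265/4 = 0.2566  ⇒  p = 1/(1 + 0.2566) = 0.7958
Mv-187: 79.6%, Mv-189: 20.4%.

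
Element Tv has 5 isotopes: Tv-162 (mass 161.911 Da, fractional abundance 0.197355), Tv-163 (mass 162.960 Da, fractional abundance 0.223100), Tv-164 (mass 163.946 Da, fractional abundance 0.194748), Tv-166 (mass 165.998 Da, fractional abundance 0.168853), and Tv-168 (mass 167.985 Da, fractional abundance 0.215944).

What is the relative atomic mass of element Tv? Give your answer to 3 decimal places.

Average mass = Σ (abundance × isotope mass) = 0.197355 × 161.911 + 0.223100 × 162.960 + 0.194748 × 163.946 + 0.168853 × 165.998 + 0.215944 × 167.985
= 31.9539 + 36.3564 + 31.9282 + 28.0293 + 36.2754 = 164.5432 Da

164.543 Da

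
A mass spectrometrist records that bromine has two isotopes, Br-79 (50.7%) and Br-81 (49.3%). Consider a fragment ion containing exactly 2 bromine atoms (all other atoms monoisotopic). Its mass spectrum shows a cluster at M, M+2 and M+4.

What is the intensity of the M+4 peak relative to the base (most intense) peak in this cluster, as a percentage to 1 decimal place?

(0.507 + 0.493)^2 gives M 0.2570, M+2 0.4999, M+4 0.2430; the largest is M+2.
P(M+2) = C(2,1) × 0.507^1 × 0.493^1 = 2 × 0.5070 × 0.4930 = 0.499902 (base)
P(M+4) = C(2,2) × 0.507^0 × 0.493^2 = 1 × 1.0000 × 0.243049 = 0.243049
Relative intensity = 0.243049 / 0.499902 × 100 = 48.6

48.6%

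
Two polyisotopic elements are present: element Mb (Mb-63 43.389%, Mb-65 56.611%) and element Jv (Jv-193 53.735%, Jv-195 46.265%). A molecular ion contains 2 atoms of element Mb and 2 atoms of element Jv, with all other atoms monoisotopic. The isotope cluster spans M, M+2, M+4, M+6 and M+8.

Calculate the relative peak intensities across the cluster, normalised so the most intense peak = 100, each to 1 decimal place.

Element Mb pattern (n=2): 0.18826053 : 0.49125894 : 0.32048053
Element Jv pattern (n=2): 0.28874502 : 0.49720995 : 0.21404502
Convolve the two distributions (both contribute in 2-u steps):
  M: 0.18826053×0.28874502 = 0.054359
  M+2: 0.18826053×0.49720995 + 0.49125894×0.28874502 = 0.235454
  M+4: 0.18826053×0.21404502 + 0.49125894×0.49720995 + 0.32048053×0.28874502 = 0.377092
  M+6: 0.49125894×0.21404502 + 0.32048053×0.49720995 = 0.264498
  M+8: 0.32048053×0.21404502 = 0.068597
Scale to base peak (0.377092) = 100: 14.4 : 62.4 : 100.0 : 70.1 : 18.2

14.4 : 62.4 : 100.0 : 70.1 : 18.2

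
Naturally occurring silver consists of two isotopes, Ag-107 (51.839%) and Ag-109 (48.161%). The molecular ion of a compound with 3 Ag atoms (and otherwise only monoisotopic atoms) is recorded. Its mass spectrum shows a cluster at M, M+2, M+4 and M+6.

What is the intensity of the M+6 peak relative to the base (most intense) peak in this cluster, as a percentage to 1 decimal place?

28.8%

Binomial terms of (0.51839 + 0.48161)^3: M 0.1393, M+2 0.3883, M+4 0.3607, M+6 0.1117 → M+2 is the base peak.
P(M+2) = C(3,1) × 0.51839^2 × 0.48161^1 = 3 × 0.26872819 × 0.48161 = 0.388267 (base)
P(M+6) = C(3,3) × 0.51839^0 × 0.48161^3 = 1 × 1.0000 × 0.11170857 = 0.111709
Relative intensity = 0.111709 / 0.388267 × 100 = 28.8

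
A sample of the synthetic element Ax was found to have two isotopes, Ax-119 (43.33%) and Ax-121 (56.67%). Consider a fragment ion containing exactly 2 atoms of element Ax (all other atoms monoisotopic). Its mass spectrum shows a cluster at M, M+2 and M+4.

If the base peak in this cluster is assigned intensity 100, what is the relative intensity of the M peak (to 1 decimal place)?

(0.4333 + 0.5667)^2 gives M 0.1877, M+2 0.4911, M+4 0.3211; the largest is M+2.
P(M+2) = C(2,1) × 0.4333^1 × 0.5667^1 = 2 × 0.4333 × 0.5667 = 0.491102 (base)
P(M) = C(2,0) × 0.4333^2 × 0.5667^0 = 1 × 0.18774889 × 1.0000 = 0.187749
Relative intensity = 0.187749 / 0.491102 × 100 = 38.2

38.2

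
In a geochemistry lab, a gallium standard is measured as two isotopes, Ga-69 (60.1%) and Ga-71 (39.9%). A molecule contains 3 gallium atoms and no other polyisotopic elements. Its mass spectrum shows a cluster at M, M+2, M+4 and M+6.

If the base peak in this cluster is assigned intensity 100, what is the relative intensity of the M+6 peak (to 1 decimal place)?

(0.601 + 0.399)^3 gives M 0.2171, M+2 0.4324, M+4 0.2870, M+6 0.0635; the largest is M+2.
P(M+2) = C(3,1) × 0.601^2 × 0.399^1 = 3 × 0.361201 × 0.3990 = 0.432358 (base)
P(M+6) = C(3,3) × 0.601^0 × 0.399^3 = 1 × 1.0000 × 0.0635212 = 0.063521
Relative intensity = 0.063521 / 0.432358 × 100 = 14.7

14.7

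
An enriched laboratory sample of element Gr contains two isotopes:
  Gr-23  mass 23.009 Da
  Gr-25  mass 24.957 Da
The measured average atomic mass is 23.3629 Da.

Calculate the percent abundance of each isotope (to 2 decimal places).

With x = fraction of Gr-23 (so Gr-25 is 1 − x):
23.009·x + 24.957·(1 − x) = 23.3629
(23.009 − 24.957)·x = 23.3629 − 24.957
x = -1.5941 / -1.948 = 0.81833 → 81.83% Gr-23, 18.17% Gr-25.

Gr-23: 81.83%, Gr-25: 18.17%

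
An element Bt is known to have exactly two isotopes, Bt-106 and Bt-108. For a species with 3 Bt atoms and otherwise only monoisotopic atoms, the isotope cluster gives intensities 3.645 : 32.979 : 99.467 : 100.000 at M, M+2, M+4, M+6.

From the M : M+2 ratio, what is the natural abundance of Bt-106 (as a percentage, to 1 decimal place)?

24.9%

Write p for the Bt-106 fraction. I(M+2)/I(M) = [C(3,1)·p^2·(1−p)] / p^3 = 3·(1−p)/p = 32.979/3.645 = 9.0477
(1−p)/p = 9.0477/3 = 3.0159  ⇒  p = 1/(1 + 3.0159) = 0.2490
Bt-106: 24.9%, Bt-108: 75.1%.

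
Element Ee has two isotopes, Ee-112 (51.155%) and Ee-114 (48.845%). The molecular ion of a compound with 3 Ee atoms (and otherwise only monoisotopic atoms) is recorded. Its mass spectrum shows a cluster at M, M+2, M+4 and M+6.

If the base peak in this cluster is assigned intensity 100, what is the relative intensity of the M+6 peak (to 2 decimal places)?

30.39

Term probabilities: M 0.1339, M+2 0.3835, M+4 0.3661, M+6 0.1165. Base peak = M+2.
P(M+2) = C(3,1) × 0.51155^2 × 0.48845^1 = 3 × 0.2616834 × 0.48845 = 0.383458 (base)
P(M+6) = C(3,3) × 0.51155^0 × 0.48845^3 = 1 × 1.0000 × 0.11653606 = 0.116536
Relative intensity = 0.116536 / 0.383458 × 100 = 30.39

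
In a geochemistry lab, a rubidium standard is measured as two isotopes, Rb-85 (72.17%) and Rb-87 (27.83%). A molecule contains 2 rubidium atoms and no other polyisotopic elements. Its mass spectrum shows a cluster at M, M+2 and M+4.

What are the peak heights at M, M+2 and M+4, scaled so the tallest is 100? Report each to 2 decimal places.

Each Rb atom is independently Rb-85 (p = 0.7217) or Rb-87 (q = 0.2783); the cluster is the binomial expansion (p + q)^2.
P(M) = 0.7217^2 = 0.520851
P(M+2) = 2 × 0.7217^1 × 0.2783^1 = 0.401698
P(M+4) = 0.2783^2 = 0.077451
The M peak is largest (0.520851); scaling to 100 gives 100.00 : 77.12 : 14.87.

100.00 : 77.12 : 14.87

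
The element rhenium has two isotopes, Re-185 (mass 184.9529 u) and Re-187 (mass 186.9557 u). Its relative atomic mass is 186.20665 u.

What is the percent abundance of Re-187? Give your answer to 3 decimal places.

Let x be the fractional abundance of Re-185; then Re-187 has abundance 1 − x.
184.9529·x + 186.9557·(1 − x) = 186.20665
(184.9529 − 186.9557)·x = 186.20665 − 186.9557
x = -0.74905 / -2.0028 = 0.37400 → 37.400% Re-185, 62.600% Re-187.

62.600%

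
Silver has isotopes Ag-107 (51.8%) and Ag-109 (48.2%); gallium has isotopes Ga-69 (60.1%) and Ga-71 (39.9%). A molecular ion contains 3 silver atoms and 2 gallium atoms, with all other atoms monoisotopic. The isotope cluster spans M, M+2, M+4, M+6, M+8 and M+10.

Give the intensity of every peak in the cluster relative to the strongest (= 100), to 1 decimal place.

14.8 : 61.1 : 100.0 : 81.3 : 32.8 : 5.3

Silver pattern (n=3): 0.13899183 : 0.3879965 : 0.3610315 : 0.11198017
Gallium pattern (n=2): 0.361201 : 0.479598 : 0.159201
Convolve the two distributions (both contribute in 2-u steps):
  M: 0.13899183×0.361201 = 0.050204
  M+2: 0.13899183×0.479598 + 0.3879965×0.361201 = 0.206805
  M+4: 0.13899183×0.159201 + 0.3879965×0.479598 + 0.3610315×0.361201 = 0.338615
  M+6: 0.3879965×0.159201 + 0.3610315×0.479598 + 0.11198017×0.361201 = 0.275367
  M+8: 0.3610315×0.159201 + 0.11198017×0.479598 = 0.111182
  M+10: 0.11198017×0.159201 = 0.017827
Scale to base peak (0.338615) = 100: 14.8 : 61.1 : 100.0 : 81.3 : 32.8 : 5.3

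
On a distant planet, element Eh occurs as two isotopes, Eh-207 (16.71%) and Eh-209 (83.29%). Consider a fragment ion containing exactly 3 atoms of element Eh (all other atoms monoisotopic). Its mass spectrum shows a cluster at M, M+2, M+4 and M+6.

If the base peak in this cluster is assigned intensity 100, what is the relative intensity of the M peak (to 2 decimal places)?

0.81

Binomial terms of (0.1671 + 0.8329)^3: M 0.0047, M+2 0.0698, M+4 0.3478, M+6 0.5778 → M+6 is the base peak.
P(M+6) = C(3,3) × 0.1671^0 × 0.8329^3 = 1 × 1.0000 × 0.5778014 = 0.577801 (base)
P(M) = C(3,0) × 0.1671^3 × 0.8329^0 = 1 × 0.00466583 × 1.0000 = 0.004666
Relative intensity = 0.004666 / 0.577801 × 100 = 0.81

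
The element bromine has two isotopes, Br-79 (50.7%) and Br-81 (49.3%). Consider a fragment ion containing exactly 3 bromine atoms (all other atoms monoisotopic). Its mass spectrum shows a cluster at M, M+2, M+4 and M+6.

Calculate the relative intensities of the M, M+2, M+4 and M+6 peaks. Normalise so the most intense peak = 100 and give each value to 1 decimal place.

Each Br atom is independently Br-79 (p = 0.507) or Br-81 (q = 0.493); the cluster is the binomial expansion (p + q)^3.
P(M) = 0.507^3 = 0.130324
P(M+2) = 3 × 0.507^2 × 0.493^1 = 0.380175
P(M+4) = 3 × 0.507^1 × 0.493^2 = 0.369678
P(M+6) = 0.493^3 = 0.119823
The M+2 peak is largest (0.380175); scaling to 100 gives 34.3 : 100.0 : 97.2 : 31.5.

34.3 : 100.0 : 97.2 : 31.5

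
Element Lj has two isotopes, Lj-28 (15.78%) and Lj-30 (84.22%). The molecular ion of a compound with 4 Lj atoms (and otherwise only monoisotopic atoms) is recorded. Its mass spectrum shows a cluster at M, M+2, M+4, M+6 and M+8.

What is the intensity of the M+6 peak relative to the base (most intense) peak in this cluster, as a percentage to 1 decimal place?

(0.1578 + 0.8422)^4 gives M 0.0006, M+2 0.0132, M+4 0.1060, M+6 0.3771, M+8 0.5031; the largest is M+8.
P(M+8) = C(4,4) × 0.1578^0 × 0.8422^4 = 1 × 1.0000 × 0.50310768 = 0.503108 (base)
P(M+6) = C(4,3) × 0.1578^1 × 0.8422^3 = 4 × 0.1578 × 0.59737317 = 0.377062
Relative intensity = 0.377062 / 0.503108 × 100 = 74.9

74.9%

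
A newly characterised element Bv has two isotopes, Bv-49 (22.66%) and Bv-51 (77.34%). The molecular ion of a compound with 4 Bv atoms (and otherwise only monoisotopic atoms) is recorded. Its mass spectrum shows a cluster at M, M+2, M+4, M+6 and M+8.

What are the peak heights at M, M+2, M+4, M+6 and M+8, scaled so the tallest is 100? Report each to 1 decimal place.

0.6 : 8.6 : 43.9 : 100.0 : 85.3

Expanding (0.2266 + 0.7734)^4:
P(M) = 0.2266^4 = 0.002637
P(M+2) = 4 × 0.2266^3 × 0.7734^1 = 0.035995
P(M+4) = 6 × 0.2266^2 × 0.7734^2 = 0.184281
P(M+6) = 4 × 0.2266^1 × 0.7734^3 = 0.419307
P(M+8) = 0.7734^4 = 0.357781
The M+6 peak is largest (0.419307); scaling to 100 gives 0.6 : 8.6 : 43.9 : 100.0 : 85.3.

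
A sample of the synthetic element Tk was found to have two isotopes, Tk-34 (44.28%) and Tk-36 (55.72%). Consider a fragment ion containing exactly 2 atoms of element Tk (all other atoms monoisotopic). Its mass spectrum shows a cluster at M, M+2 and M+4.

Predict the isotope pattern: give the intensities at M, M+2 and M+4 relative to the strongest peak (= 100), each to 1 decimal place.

39.7 : 100.0 : 62.9

The 2 Tk atoms are independent, so intensities follow the terms of (0.4428 + 0.5572)^2.
P(M) = 0.4428^2 = 0.196072
P(M+2) = 2 × 0.4428^1 × 0.5572^1 = 0.493456
P(M+4) = 0.5572^2 = 0.310472
The M+2 peak is largest (0.493456); scaling to 100 gives 39.7 : 100.0 : 62.9.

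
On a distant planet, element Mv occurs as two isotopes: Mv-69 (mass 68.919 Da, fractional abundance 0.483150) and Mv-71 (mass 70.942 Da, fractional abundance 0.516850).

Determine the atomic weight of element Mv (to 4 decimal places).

Weight each isotope mass by its fractional abundance: 0.483150 × 68.919 + 0.516850 × 70.942
= 33.29821 + 36.66637 = 69.96458 Da

69.9646 Da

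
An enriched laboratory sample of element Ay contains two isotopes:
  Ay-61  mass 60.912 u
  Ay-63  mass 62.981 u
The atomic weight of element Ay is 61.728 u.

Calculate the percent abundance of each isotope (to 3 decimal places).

Ay-61: 60.561%, Ay-63: 39.439%

Let x be the fractional abundance of Ay-61; then Ay-63 has abundance 1 − x.
60.912·x + 62.981·(1 − x) = 61.728
(60.912 − 62.981)·x = 61.728 − 62.981
x = -1.253 / -2.069 = 0.60561 → 60.561% Ay-61, 39.439% Ay-63.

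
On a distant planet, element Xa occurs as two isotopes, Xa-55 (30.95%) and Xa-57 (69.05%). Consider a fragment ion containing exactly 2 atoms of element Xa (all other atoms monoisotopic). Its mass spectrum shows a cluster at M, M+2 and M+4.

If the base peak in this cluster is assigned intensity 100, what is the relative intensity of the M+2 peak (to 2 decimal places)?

89.65

(0.3095 + 0.6905)^2 gives M 0.0958, M+2 0.4274, M+4 0.4768; the largest is M+4.
P(M+4) = C(2,2) × 0.3095^0 × 0.6905^2 = 1 × 1.0000 × 0.47679025 = 0.476790 (base)
P(M+2) = C(2,1) × 0.3095^1 × 0.6905^1 = 2 × 0.3095 × 0.6905 = 0.427420
Relative intensity = 0.427420 / 0.476790 × 100 = 89.65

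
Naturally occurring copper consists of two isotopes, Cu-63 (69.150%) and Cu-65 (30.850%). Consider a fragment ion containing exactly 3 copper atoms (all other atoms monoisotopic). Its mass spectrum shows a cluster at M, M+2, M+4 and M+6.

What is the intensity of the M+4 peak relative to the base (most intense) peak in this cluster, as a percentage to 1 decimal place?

Binomial terms of (0.69150 + 0.30850)^3: M 0.3307, M+2 0.4425, M+4 0.1974, M+6 0.0294 → M+2 is the base peak.
P(M+2) = C(3,1) × 0.69150^2 × 0.30850^1 = 3 × 0.47817225 × 0.3085 = 0.442548 (base)
P(M+4) = C(3,2) × 0.69150^1 × 0.30850^2 = 3 × 0.6915 × 0.09517225 = 0.197435
Relative intensity = 0.197435 / 0.442548 × 100 = 44.6

44.6%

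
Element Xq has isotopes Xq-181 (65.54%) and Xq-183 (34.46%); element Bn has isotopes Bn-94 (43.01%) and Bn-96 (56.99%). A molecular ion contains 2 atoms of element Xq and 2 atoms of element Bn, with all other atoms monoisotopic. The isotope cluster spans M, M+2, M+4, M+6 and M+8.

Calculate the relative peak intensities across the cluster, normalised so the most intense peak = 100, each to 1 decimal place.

Element Xq pattern (n=2): 0.42954916 : 0.45170168 : 0.11874916
Element Bn pattern (n=2): 0.18498601 : 0.49022798 : 0.32478601
Convolve the two distributions (both contribute in 2-u steps):
  M: 0.42954916×0.18498601 = 0.079461
  M+2: 0.42954916×0.49022798 + 0.45170168×0.18498601 = 0.294136
  M+4: 0.42954916×0.32478601 + 0.45170168×0.49022798 + 0.11874916×0.18498601 = 0.382915
  M+6: 0.45170168×0.32478601 + 0.11874916×0.49022798 = 0.204921
  M+8: 0.11874916×0.32478601 = 0.038568
Scale to base peak (0.382915) = 100: 20.8 : 76.8 : 100.0 : 53.5 : 10.1

20.8 : 76.8 : 100.0 : 53.5 : 10.1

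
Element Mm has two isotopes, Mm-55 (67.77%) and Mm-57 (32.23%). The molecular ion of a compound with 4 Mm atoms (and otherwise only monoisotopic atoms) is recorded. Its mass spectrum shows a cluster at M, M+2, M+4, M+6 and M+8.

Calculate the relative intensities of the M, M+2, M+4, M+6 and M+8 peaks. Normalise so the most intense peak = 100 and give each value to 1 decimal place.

Each Mm atom is independently Mm-55 (p = 0.6777) or Mm-57 (q = 0.3223); the cluster is the binomial expansion (p + q)^4.
P(M) = 0.6777^4 = 0.210936
P(M+2) = 4 × 0.6777^3 × 0.3223^1 = 0.401266
P(M+4) = 6 × 0.6777^2 × 0.3223^2 = 0.286251
P(M+6) = 4 × 0.6777^1 × 0.3223^3 = 0.090757
P(M+8) = 0.3223^4 = 0.010790
The M+2 peak is largest (0.401266); scaling to 100 gives 52.6 : 100.0 : 71.3 : 22.6 : 2.7.

52.6 : 100.0 : 71.3 : 22.6 : 2.7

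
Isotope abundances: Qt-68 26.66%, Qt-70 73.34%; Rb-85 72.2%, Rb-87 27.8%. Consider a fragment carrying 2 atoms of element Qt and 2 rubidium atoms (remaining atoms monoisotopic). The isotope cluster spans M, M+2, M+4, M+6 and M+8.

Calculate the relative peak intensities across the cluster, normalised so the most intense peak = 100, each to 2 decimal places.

Element Qt pattern (n=2): 0.07107556 : 0.39104888 : 0.53787556
Rubidium pattern (n=2): 0.521284 : 0.401432 : 0.077284
Convolve the two distributions (both contribute in 2-u steps):
  M: 0.07107556×0.521284 = 0.037051
  M+2: 0.07107556×0.401432 + 0.39104888×0.521284 = 0.232380
  M+4: 0.07107556×0.077284 + 0.39104888×0.401432 + 0.53787556×0.521284 = 0.442858
  M+6: 0.39104888×0.077284 + 0.53787556×0.401432 = 0.246142
  M+8: 0.53787556×0.077284 = 0.041569
Scale to base peak (0.442858) = 100: 8.37 : 52.47 : 100.00 : 55.58 : 9.39

8.37 : 52.47 : 100.00 : 55.58 : 9.39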